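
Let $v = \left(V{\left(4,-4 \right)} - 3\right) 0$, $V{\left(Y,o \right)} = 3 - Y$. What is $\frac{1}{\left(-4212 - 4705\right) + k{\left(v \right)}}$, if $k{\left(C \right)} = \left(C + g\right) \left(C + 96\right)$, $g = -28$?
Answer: $- \frac{1}{11605} \approx -8.617 \cdot 10^{-5}$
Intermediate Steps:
$v = 0$ ($v = \left(\left(3 - 4\right) - 3\right) 0 = \left(-1 - 3\right) 0 = \left(-4\right) 0 = 0$)
$k{\left(C \right)} = \left(-28 + C\right) \left(96 + C\right)$ ($k{\left(C \right)} = \left(C - 28\right) \left(C + 96\right) = \left(-28 + C\right) \left(96 + C\right)$)
$\frac{1}{\left(-4212 - 4705\right) + k{\left(v \right)}} = \frac{1}{\left(-4212 - 4705\right) + \left(-2688 + 0^{2} + 68 \cdot 0\right)} = \frac{1}{-8917 + \left(-2688 + 0 + 0\right)} = \frac{1}{-8917 - 2688} = \frac{1}{-11605} = - \frac{1}{11605}$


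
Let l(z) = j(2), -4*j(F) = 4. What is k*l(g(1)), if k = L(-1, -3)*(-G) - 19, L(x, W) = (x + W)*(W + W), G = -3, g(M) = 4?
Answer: -53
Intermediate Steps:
j(F) = -1 (j(F) = -1/4*4 = -1)
L(x, W) = 2*W*(W + x) (L(x, W) = (W + x)*(2*W) = 2*W*(W + x))
l(z) = -1
k = 53 (k = (2*(-3)*(-3 - 1))*(-1*(-3)) - 19 = (2*(-3)*(-4))*3 - 19 = 24*3 - 19 = 72 - 19 = 53)
k*l(g(1)) = 53*(-1) = -53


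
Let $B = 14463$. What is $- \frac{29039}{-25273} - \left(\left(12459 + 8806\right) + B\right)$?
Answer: $- \frac{902924705}{25273} \approx -35727.0$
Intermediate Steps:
$- \frac{29039}{-25273} - \left(\left(12459 + 8806\right) + B\right) = - \frac{29039}{-25273} - \left(\left(12459 + 8806\right) + 14463\right) = \left(-29039\right) \left(- \frac{1}{25273}\right) - \left(21265 + 14463\right) = \frac{29039}{25273} - 35728 = - \frac{902924705}{25273}$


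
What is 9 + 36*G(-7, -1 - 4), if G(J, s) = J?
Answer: -243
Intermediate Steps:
9 + 36*G(-7, -1 - 4) = 9 + 36*(-7) = 9 - 252 = -243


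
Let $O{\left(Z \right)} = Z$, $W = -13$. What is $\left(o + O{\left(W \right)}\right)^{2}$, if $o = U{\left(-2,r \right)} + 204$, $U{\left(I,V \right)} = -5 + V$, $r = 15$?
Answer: $40401$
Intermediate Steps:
$o = 214$ ($o = \left(-5 + 15\right) + 204 = 10 + 204 = 214$)
$\left(o + O{\left(W \right)}\right)^{2} = \left(214 - 13\right)^{2} = 201^{2} = 40401$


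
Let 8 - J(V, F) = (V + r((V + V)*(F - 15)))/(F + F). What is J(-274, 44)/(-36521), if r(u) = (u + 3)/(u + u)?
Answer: -31068863/102148944832 ≈ -0.00030415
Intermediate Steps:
r(u) = (3 + u)/(2*u) (r(u) = (3 + u)/((2*u)) = (3 + u)*(1/(2*u)) = (3 + u)/(2*u))
J(V, F) = 8 - (V + (3 + 2*V*(-15 + F))/(4*V*(-15 + F)))/(2*F) (J(V, F) = 8 - (V + (3 + (V + V)*(F - 15))/(2*(((V + V)*(F - 15)))))/(F + F) = 8 - (V + (3 + (2*V)*(-15 + F))/(2*(((2*V)*(-15 + F)))))/(2*F) = 8 - (V + (3 + 2*V*(-15 + F))/(2*((2*V*(-15 + F)))))*1/(2*F) = 8 - (V + (1/(2*V*(-15 + F)))*(3 + 2*V*(-15 + F))/2)*1/(2*F) = 8 - (V + (3 + 2*V*(-15 + F))/(4*V*(-15 + F)))*1/(2*F) = 8 - (V + (3 + 2*V*(-15 + F))/(4*V*(-15 + F)))/(2*F))
J(-274, 44)/(-36521) = ((1/8)*(-3 - 2*(-274)*(-15 + 44) - 4*(-274)*(-15 + 44)*(-274 - 16*44))/(44*(-274)*(-15 + 44)))/(-36521) = ((1/8)*(1/44)*(-1/274)*(-3 - 2*(-274)*29 - 4*(-274)*29*(-274 - 704))/29)*(-1/36521) = ((1/8)*(1/44)*(-1/274)*(1/29)*(-3 + 15892 - 4*(-274)*29*(-978)))*(-1/36521) = ((1/8)*(1/44)*(-1/274)*(1/29)*(-3 + 15892 - 31084752))*(-1/36521) = ((1/8)*(1/44)*(-1/274)*(1/29)*(-31068863))*(-1/36521) = (31068863/2796992)*(-1/36521) = -31068863/102148944832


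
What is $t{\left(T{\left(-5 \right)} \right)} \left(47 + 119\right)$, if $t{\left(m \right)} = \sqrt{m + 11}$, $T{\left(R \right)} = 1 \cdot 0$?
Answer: $166 \sqrt{11} \approx 550.56$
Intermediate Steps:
$T{\left(R \right)} = 0$
$t{\left(m \right)} = \sqrt{11 + m}$
$t{\left(T{\left(-5 \right)} \right)} \left(47 + 119\right) = \sqrt{11 + 0} \left(47 + 119\right) = \sqrt{11} \cdot 166 = 166 \sqrt{11}$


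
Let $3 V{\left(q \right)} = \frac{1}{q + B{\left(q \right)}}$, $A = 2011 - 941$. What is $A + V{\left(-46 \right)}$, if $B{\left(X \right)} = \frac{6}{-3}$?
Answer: $\frac{154079}{144} \approx 1070.0$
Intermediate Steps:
$B{\left(X \right)} = -2$ ($B{\left(X \right)} = 6 \left(- \frac{1}{3}\right) = -2$)
$A = 1070$
$V{\left(q \right)} = \frac{1}{3 \left(-2 + q\right)}$ ($V{\left(q \right)} = \frac{1}{3 \left(q - 2\right)} = \frac{1}{3 \left(-2 + q\right)}$)
$A + V{\left(-46 \right)} = 1070 + \frac{1}{3 \left(-2 - 46\right)} = 1070 + \frac{1}{3 \left(-48\right)} = 1070 + \frac{1}{3} \left(- \frac{1}{48}\right) = 1070 - \frac{1}{144} = \frac{154079}{144}$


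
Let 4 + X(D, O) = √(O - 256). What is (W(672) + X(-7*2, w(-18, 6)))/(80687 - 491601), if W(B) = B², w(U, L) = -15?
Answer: -225790/205457 - I*√271/410914 ≈ -1.099 - 4.0062e-5*I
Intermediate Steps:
X(D, O) = -4 + √(-256 + O) (X(D, O) = -4 + √(O - 256) = -4 + √(-256 + O))
(W(672) + X(-7*2, w(-18, 6)))/(80687 - 491601) = (672² + (-4 + √(-256 - 15)))/(80687 - 491601) = (451584 + (-4 + √(-271)))/(-410914) = (451584 + (-4 + I*√271))*(-1/410914) = (451580 + I*√271)*(-1/410914) = -225790/205457 - I*√271/410914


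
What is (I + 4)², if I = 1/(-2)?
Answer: 49/4 ≈ 12.250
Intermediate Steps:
I = -½ ≈ -0.50000
(I + 4)² = (-½ + 4)² = (7/2)² = 49/4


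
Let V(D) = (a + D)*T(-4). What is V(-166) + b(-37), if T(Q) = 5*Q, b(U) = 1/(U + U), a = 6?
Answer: 236799/74 ≈ 3200.0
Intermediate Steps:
b(U) = 1/(2*U)
V(D) = -120 - 20*D (V(D) = (6 + D)*(5*(-4)) = (6 + D)*(-20) = -120 - 20*D)
V(-166) + b(-37) = (-120 - 20*(-166)) + (½)/(-37) = (-120 + 3320) + (½)*(-1/37) = 3200 - 1/74 = 236799/74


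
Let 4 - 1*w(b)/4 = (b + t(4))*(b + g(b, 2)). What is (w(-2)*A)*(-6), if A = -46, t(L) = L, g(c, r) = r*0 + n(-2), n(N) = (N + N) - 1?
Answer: 19872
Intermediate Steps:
n(N) = -1 + 2*N (n(N) = 2*N - 1 = -1 + 2*N)
g(c, r) = -5 (g(c, r) = r*0 + (-1 + 2*(-2)) = 0 + (-1 - 4) = 0 - 5 = -5)
w(b) = 16 - 4*(-5 + b)*(4 + b) (w(b) = 16 - 4*(b + 4)*(b - 5) = 16 - 4*(4 + b)*(-5 + b) = 16 - 4*(-5 + b)*(4 + b))
(w(-2)*A)*(-6) = ((96 - 4*(-2)² + 4*(-2))*(-46))*(-6) = ((96 - 4*4 - 8)*(-46))*(-6) = ((96 - 16 - 8)*(-46))*(-6) = (72*(-46))*(-6) = -3312*(-6) = 19872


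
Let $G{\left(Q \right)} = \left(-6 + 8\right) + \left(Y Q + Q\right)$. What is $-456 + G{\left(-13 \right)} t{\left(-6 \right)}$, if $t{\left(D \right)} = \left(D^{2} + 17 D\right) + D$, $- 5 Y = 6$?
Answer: $- \frac{3936}{5} \approx -787.2$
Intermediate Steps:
$Y = - \frac{6}{5}$ ($Y = \left(- \frac{1}{5}\right) 6 = - \frac{6}{5} \approx -1.2$)
$t{\left(D \right)} = D^{2} + 18 D$
$G{\left(Q \right)} = 2 - \frac{Q}{5}$ ($G{\left(Q \right)} = \left(-6 + 8\right) + \left(- \frac{6 Q}{5} + Q\right) = 2 - \frac{Q}{5}$)
$-456 + G{\left(-13 \right)} t{\left(-6 \right)} = -456 + \left(2 - - \frac{13}{5}\right) \left(- 6 \left(18 - 6\right)\right) = -456 + \left(2 + \frac{13}{5}\right) \left(\left(-6\right) 12\right) = -456 + \frac{23}{5} \left(-72\right) = -456 - \frac{1656}{5} = - \frac{3936}{5}$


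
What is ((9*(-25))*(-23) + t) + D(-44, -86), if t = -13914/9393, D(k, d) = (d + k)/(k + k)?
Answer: 712928143/137764 ≈ 5175.0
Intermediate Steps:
D(k, d) = (d + k)/(2*k) (D(k, d) = (d + k)/((2*k)) = (d + k)*(1/(2*k)) = (d + k)/(2*k))
t = -4638/3131 (t = -13914*1/9393 = -4638/3131 ≈ -1.4813)
((9*(-25))*(-23) + t) + D(-44, -86) = ((9*(-25))*(-23) - 4638/3131) + (1/2)*(-86 - 44)/(-44) = (-225*(-23) - 4638/3131) + (1/2)*(-1/44)*(-130) = (5175 - 4638/3131) + 65/44 = 16198287/3131 + 65/44 = 712928143/137764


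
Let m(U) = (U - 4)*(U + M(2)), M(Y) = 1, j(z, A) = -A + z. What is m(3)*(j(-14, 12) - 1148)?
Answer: 4696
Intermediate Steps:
j(z, A) = z - A
m(U) = (1 + U)*(-4 + U) (m(U) = (U - 4)*(U + 1) = (-4 + U)*(1 + U) = (1 + U)*(-4 + U))
m(3)*(j(-14, 12) - 1148) = (-4 + 3**2 - 3*3)*((-14 - 1*12) - 1148) = (-4 + 9 - 9)*((-14 - 12) - 1148) = -4*(-26 - 1148) = -4*(-1174) = 4696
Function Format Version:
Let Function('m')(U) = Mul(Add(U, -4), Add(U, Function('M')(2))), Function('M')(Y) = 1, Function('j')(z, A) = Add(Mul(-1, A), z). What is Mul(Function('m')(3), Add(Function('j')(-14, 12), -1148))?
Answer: 4696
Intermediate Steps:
Function('j')(z, A) = Add(z, Mul(-1, A))
Function('m')(U) = Mul(Add(1, U), Add(-4, U)) (Function('m')(U) = Mul(Add(U, -4), Add(U, 1)) = Mul(Add(-4, U), Add(1, U)) = Mul(Add(1, U), Add(-4, U)))
Mul(Function('m')(3), Add(Function('j')(-14, 12), -1148)) = Mul(Add(-4, Pow(3, 2), Mul(-3, 3)), Add(Add(-14, Mul(-1, 12)), -1148)) = Mul(Add(-4, 9, -9), Add(Add(-14, -12), -1148)) = Mul(-4, Add(-26, -1148)) = Mul(-4, -1174) = 4696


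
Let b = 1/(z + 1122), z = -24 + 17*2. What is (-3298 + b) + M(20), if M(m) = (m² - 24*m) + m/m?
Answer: -3822763/1132 ≈ -3377.0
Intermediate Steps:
z = 10 (z = -24 + 34 = 10)
M(m) = 1 + m² - 24*m (M(m) = (m² - 24*m) + 1 = 1 + m² - 24*m)
b = 1/1132 (b = 1/(10 + 1122) = 1/1132 ≈ 0.00088339)
(-3298 + b) + M(20) = (-3298 + 1/1132) + (1 + 20² - 24*20) = -3733335/1132 + (1 + 400 - 480) = -3733335/1132 - 79 = -3822763/1132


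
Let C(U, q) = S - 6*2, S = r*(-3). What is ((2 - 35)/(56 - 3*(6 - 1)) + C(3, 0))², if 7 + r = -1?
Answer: 210681/1681 ≈ 125.33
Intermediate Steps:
r = -8 (r = -7 - 1 = -8)
S = 24 (S = -8*(-3) = 24)
C(U, q) = 12 (C(U, q) = 24 - 6*2 = 24 - 1*12 = 24 - 12 = 12)
((2 - 35)/(56 - 3*(6 - 1)) + C(3, 0))² = ((2 - 35)/(56 - 3*(6 - 1)) + 12)² = (-33/(56 - 3*5) + 12)² = (-33/(56 - 15) + 12)² = (-33/41 + 12)² = (459/41)² = 210681/1681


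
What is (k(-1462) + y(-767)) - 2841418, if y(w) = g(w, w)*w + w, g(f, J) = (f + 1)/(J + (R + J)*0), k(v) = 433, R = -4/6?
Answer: -2842518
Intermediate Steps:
R = -2/3 (R = -4*1/6 = -2/3 ≈ -0.66667)
g(f, J) = (1 + f)/J (g(f, J) = (f + 1)/(J + (-2/3 + J)*0) = (1 + f)/(J + 0) = (1 + f)/J)
y(w) = 1 + 2*w (y(w) = ((1 + w)/w)*w + w = (1 + w) + w = 1 + 2*w)
(k(-1462) + y(-767)) - 2841418 = (433 + (1 + 2*(-767))) - 2841418 = (433 + (1 - 1534)) - 2841418 = (433 - 1533) - 2841418 = -1100 - 2841418 = -2842518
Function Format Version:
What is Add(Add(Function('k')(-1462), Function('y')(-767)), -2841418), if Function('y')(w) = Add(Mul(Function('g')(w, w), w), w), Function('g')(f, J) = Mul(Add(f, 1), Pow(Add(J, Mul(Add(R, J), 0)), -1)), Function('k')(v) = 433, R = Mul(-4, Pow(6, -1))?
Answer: -2842518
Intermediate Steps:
R = Rational(-2, 3) (R = Mul(-4, Rational(1, 6)) = Rational(-2, 3) ≈ -0.66667)
Function('g')(f, J) = Mul(Pow(J, -1), Add(1, f)) (Function('g')(f, J) = Mul(Add(f, 1), Pow(Add(J, Mul(Add(Rational(-2, 3), J), 0)), -1)) = Mul(Add(1, f), Pow(Add(J, 0), -1)) = Mul(Add(1, f), Pow(J, -1)) = Mul(Pow(J, -1), Add(1, f)))
Function('y')(w) = Add(1, Mul(2, w)) (Function('y')(w) = Add(Mul(Mul(Pow(w, -1), Add(1, w)), w), w) = Add(Add(1, w), w) = Add(1, Mul(2, w)))
Add(Add(Function('k')(-1462), Function('y')(-767)), -2841418) = Add(Add(433, Add(1, Mul(2, -767))), -2841418) = Add(Add(433, Add(1, -1534)), -2841418) = Add(Add(433, -1533), -2841418) = Add(-1100, -2841418) = -2842518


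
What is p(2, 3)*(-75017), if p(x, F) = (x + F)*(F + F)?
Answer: -2250510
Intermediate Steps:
p(x, F) = 2*F*(F + x) (p(x, F) = (F + x)*(2*F) = 2*F*(F + x))
p(2, 3)*(-75017) = (2*3*(3 + 2))*(-75017) = (2*3*5)*(-75017) = 30*(-75017) = -2250510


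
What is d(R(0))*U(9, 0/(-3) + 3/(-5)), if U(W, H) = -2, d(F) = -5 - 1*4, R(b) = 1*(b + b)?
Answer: 18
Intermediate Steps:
R(b) = 2*b (R(b) = 1*(2*b) = 2*b)
d(F) = -9 (d(F) = -5 - 4 = -9)
d(R(0))*U(9, 0/(-3) + 3/(-5)) = -9*(-2) = 18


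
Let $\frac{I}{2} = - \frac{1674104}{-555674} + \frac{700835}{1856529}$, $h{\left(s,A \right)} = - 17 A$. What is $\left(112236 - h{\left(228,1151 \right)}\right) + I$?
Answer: $\frac{67989125512237525}{515812447773} \approx 1.3181 \cdot 10^{5}$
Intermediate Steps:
$I = \frac{3497458412806}{515812447773}$ ($I = 2 \left(- \frac{1674104}{-555674} + \frac{700835}{1856529}\right) = 2 \left(\left(-1674104\right) \left(- \frac{1}{555674}\right) + 700835 \cdot \frac{1}{1856529}\right) = 2 \left(\frac{837052}{277837} + \frac{700835}{1856529}\right) = 2 \cdot \frac{1748729206403}{515812447773} = \frac{3497458412806}{515812447773} \approx 6.7805$)
$\left(112236 - h{\left(228,1151 \right)}\right) + I = \left(112236 - \left(-17\right) 1151\right) + \frac{3497458412806}{515812447773} = \left(112236 - -19567\right) + \frac{3497458412806}{515812447773} = \left(112236 + 19567\right) + \frac{3497458412806}{515812447773} = 131803 + \frac{3497458412806}{515812447773} = \frac{67989125512237525}{515812447773}$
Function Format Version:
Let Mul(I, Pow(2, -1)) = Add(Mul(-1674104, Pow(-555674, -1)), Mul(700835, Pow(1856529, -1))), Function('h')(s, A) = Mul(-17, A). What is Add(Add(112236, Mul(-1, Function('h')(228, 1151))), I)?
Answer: Rational(67989125512237525, 515812447773) ≈ 1.3181e+5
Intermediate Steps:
I = Rational(3497458412806, 515812447773) (I = Mul(2, Add(Mul(-1674104, Pow(-555674, -1)), Mul(700835, Pow(1856529, -1)))) = Mul(2, Add(Mul(-1674104, Rational(-1, 555674)), Mul(700835, Rational(1, 1856529)))) = Mul(2, Add(Rational(837052, 277837), Rational(700835, 1856529))) = Mul(2, Rational(1748729206403, 515812447773)) = Rational(3497458412806, 515812447773) ≈ 6.7805)
Add(Add(112236, Mul(-1, Function('h')(228, 1151))), I) = Add(Add(112236, Mul(-1, Mul(-17, 1151))), Rational(3497458412806, 515812447773)) = Add(Add(112236, Mul(-1, -19567)), Rational(3497458412806, 515812447773)) = Add(Add(112236, 19567), Rational(3497458412806, 515812447773)) = Add(131803, Rational(3497458412806, 515812447773)) = Rational(67989125512237525, 515812447773)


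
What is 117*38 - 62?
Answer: 4384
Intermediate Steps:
117*38 - 62 = 4446 - 62 = 4384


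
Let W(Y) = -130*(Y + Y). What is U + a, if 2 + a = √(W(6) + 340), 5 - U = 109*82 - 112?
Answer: -8823 + 2*I*√305 ≈ -8823.0 + 34.929*I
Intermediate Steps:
W(Y) = -260*Y
U = -8821 (U = 5 - (109*82 - 112) = 5 - (8938 - 112) = 5 - 1*8826 = 5 - 8826 = -8821)
a = -2 + 2*I*√305 (a = -2 + √(-260*6 + 340) = -2 + √(-1560 + 340) = -2 + √(-1220) = -2 + 2*I*√305 ≈ -2.0 + 34.929*I)
U + a = -8821 + (-2 + 2*I*√305) = -8823 + 2*I*√305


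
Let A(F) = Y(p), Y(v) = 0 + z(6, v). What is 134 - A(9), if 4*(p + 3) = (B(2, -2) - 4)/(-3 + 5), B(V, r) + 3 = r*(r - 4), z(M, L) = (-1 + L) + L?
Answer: 559/4 ≈ 139.75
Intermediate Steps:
z(M, L) = -1 + 2*L
B(V, r) = -3 + r*(-4 + r) (B(V, r) = -3 + r*(r - 4) = -3 + r*(-4 + r))
p = -19/8 (p = -3 + (((-3 + (-2)² - 4*(-2)) - 4)/(-3 + 5))/4 = -3 + (((-3 + 4 + 8) - 4)/2)/4 = -3 + ((9 - 4)*(½))/4 = -3 + (5*(½))/4 = -3 + (¼)*(5/2) = -3 + 5/8 = -19/8 ≈ -2.3750)
Y(v) = -1 + 2*v (Y(v) = 0 + (-1 + 2*v) = -1 + 2*v)
A(F) = -23/4 (A(F) = -1 + 2*(-19/8) = -1 - 19/4 = -23/4)
134 - A(9) = 134 - 1*(-23/4) = 134 + 23/4 = 559/4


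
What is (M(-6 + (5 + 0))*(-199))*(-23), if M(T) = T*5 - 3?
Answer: -36616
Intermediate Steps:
M(T) = -3 + 5*T (M(T) = 5*T - 3 = -3 + 5*T)
(M(-6 + (5 + 0))*(-199))*(-23) = ((-3 + 5*(-6 + (5 + 0)))*(-199))*(-23) = ((-3 + 5*(-6 + 5))*(-199))*(-23) = ((-3 + 5*(-1))*(-199))*(-23) = ((-3 - 5)*(-199))*(-23) = -8*(-199)*(-23) = 1592*(-23) = -36616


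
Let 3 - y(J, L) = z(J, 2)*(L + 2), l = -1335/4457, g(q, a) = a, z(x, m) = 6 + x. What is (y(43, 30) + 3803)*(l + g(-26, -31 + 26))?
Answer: -52861560/4457 ≈ -11860.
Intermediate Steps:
l = -1335/4457 (l = -1335*1/4457 = -1335/4457 ≈ -0.29953)
y(J, L) = 3 - (2 + L)*(6 + J) (y(J, L) = 3 - (6 + J)*(L + 2) = 3 - (6 + J)*(2 + L) = 3 - (2 + L)*(6 + J))
(y(43, 30) + 3803)*(l + g(-26, -31 + 26)) = ((-9 - 2*43 - 1*30*(6 + 43)) + 3803)*(-1335/4457 + (-31 + 26)) = ((-9 - 86 - 1*30*49) + 3803)*(-1335/4457 - 5) = ((-9 - 86 - 1470) + 3803)*(-23620/4457) = (-1565 + 3803)*(-23620/4457) = 2238*(-23620/4457) = -52861560/4457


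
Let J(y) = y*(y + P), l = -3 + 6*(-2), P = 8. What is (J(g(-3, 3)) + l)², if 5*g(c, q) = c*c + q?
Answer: 62001/625 ≈ 99.202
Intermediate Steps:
g(c, q) = q/5 + c²/5 (g(c, q) = (c*c + q)/5 = (c² + q)/5 = (q + c²)/5 = q/5 + c²/5)
l = -15 (l = -3 - 12 = -15)
J(y) = y*(8 + y) (J(y) = y*(y + 8) = y*(8 + y))
(J(g(-3, 3)) + l)² = (((⅕)*3 + (⅕)*(-3)²)*(8 + ((⅕)*3 + (⅕)*(-3)²)) - 15)² = ((⅗ + (⅕)*9)*(8 + (⅗ + (⅕)*9)) - 15)² = ((⅗ + 9/5)*(8 + (⅗ + 9/5)) - 15)² = (12*(8 + 12/5)/5 - 15)² = ((12/5)*(52/5) - 15)² = (624/25 - 15)² = (249/25)² = 62001/625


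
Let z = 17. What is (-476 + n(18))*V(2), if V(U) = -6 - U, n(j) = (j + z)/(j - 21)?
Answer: 11704/3 ≈ 3901.3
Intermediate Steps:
n(j) = (17 + j)/(-21 + j) (n(j) = (j + 17)/(j - 21) = (17 + j)/(-21 + j))
(-476 + n(18))*V(2) = (-476 + (17 + 18)/(-21 + 18))*(-6 - 1*2) = (-476 + 35/(-3))*(-6 - 2) = (-476 - ⅓*35)*(-8) = (-476 - 35/3)*(-8) = -1463/3*(-8) = 11704/3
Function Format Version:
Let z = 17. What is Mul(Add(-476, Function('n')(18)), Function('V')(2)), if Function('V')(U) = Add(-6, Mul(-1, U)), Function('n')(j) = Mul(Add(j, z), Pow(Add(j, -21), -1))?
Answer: Rational(11704, 3) ≈ 3901.3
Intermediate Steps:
Function('n')(j) = Mul(Pow(Add(-21, j), -1), Add(17, j)) (Function('n')(j) = Mul(Add(j, 17), Pow(Add(j, -21), -1)) = Mul(Add(17, j), Pow(Add(-21, j), -1)) = Mul(Pow(Add(-21, j), -1), Add(17, j)))
Mul(Add(-476, Function('n')(18)), Function('V')(2)) = Mul(Add(-476, Mul(Pow(Add(-21, 18), -1), Add(17, 18))), Add(-6, Mul(-1, 2))) = Mul(Add(-476, Mul(Pow(-3, -1), 35)), Add(-6, -2)) = Mul(Add(-476, Mul(Rational(-1, 3), 35)), -8) = Mul(Add(-476, Rational(-35, 3)), -8) = Mul(Rational(-1463, 3), -8) = Rational(11704, 3)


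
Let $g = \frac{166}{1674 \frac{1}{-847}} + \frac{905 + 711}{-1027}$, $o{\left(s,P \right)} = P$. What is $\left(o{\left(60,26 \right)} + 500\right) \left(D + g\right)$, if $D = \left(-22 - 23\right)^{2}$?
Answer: $\frac{876913670656}{859599} \approx 1.0201 \cdot 10^{6}$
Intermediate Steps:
$g = - \frac{73551719}{859599}$ ($g = \frac{166}{1674 \left(- \frac{1}{847}\right)} + 1616 \left(- \frac{1}{1027}\right) = \frac{166}{- \frac{1674}{847}} - \frac{1616}{1027} = 166 \left(- \frac{847}{1674}\right) - \frac{1616}{1027} = - \frac{70301}{837} - \frac{1616}{1027} = - \frac{73551719}{859599} \approx -85.565$)
$D = 2025$ ($D = \left(-45\right)^{2} = 2025$)
$\left(o{\left(60,26 \right)} + 500\right) \left(D + g\right) = \left(26 + 500\right) \left(2025 - \frac{73551719}{859599}\right) = 526 \cdot \frac{1667136256}{859599} = \frac{876913670656}{859599}$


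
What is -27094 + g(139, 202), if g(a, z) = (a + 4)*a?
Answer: -7217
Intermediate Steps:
g(a, z) = a*(4 + a) (g(a, z) = (4 + a)*a = a*(4 + a))
-27094 + g(139, 202) = -27094 + 139*(4 + 139) = -27094 + 139*143 = -27094 + 19877 = -7217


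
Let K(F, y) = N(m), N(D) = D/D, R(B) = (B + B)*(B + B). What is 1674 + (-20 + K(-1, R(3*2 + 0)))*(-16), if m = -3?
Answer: 1978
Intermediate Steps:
R(B) = 4*B² (R(B) = (2*B)*(2*B) = 4*B²)
N(D) = 1
K(F, y) = 1
1674 + (-20 + K(-1, R(3*2 + 0)))*(-16) = 1674 + (-20 + 1)*(-16) = 1674 - 19*(-16) = 1674 + 304 = 1978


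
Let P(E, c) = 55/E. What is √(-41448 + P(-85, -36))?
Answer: I*√11978659/17 ≈ 203.59*I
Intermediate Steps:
√(-41448 + P(-85, -36)) = √(-41448 + 55/(-85)) = √(-41448 + 55*(-1/85)) = √(-41448 - 11/17) = √(-704627/17) = I*√11978659/17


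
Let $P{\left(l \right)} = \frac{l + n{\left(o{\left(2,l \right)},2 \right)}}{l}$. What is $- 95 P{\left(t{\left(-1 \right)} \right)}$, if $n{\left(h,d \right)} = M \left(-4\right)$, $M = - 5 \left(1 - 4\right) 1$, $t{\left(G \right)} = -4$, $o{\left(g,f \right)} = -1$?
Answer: $-1520$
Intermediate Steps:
$M = 15$ ($M = - 5 \left(1 - 4\right) 1 = \left(-5\right) \left(-3\right) 1 = 15 \cdot 1 = 15$)
$n{\left(h,d \right)} = -60$ ($n{\left(h,d \right)} = 15 \left(-4\right) = -60$)
$P{\left(l \right)} = \frac{-60 + l}{l}$ ($P{\left(l \right)} = \frac{l - 60}{l} = \frac{-60 + l}{l}$)
$- 95 P{\left(t{\left(-1 \right)} \right)} = - 95 \frac{-60 - 4}{-4} = - 95 \left(\left(- \frac{1}{4}\right) \left(-64\right)\right) = \left(-95\right) 16 = -1520$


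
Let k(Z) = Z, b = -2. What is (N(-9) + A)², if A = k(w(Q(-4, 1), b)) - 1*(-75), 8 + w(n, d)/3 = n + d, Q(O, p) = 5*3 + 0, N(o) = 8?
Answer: 9604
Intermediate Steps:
Q(O, p) = 15 (Q(O, p) = 15 + 0 = 15)
w(n, d) = -24 + 3*d + 3*n (w(n, d) = -24 + 3*(n + d) = -24 + 3*(d + n) = -24 + (3*d + 3*n) = -24 + 3*d + 3*n)
A = 90 (A = (-24 + 3*(-2) + 3*15) - 1*(-75) = (-24 - 6 + 45) + 75 = 15 + 75 = 90)
(N(-9) + A)² = (8 + 90)² = 98² = 9604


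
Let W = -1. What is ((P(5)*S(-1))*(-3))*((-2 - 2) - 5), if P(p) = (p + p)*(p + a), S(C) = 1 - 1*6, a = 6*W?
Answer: 1350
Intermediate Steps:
a = -6 (a = 6*(-1) = -6)
S(C) = -5 (S(C) = 1 - 6 = -5)
P(p) = 2*p*(-6 + p) (P(p) = (p + p)*(p - 6) = (2*p)*(-6 + p) = 2*p*(-6 + p))
((P(5)*S(-1))*(-3))*((-2 - 2) - 5) = (((2*5*(-6 + 5))*(-5))*(-3))*((-2 - 2) - 5) = (((2*5*(-1))*(-5))*(-3))*(-4 - 5) = (-10*(-5)*(-3))*(-9) = (50*(-3))*(-9) = -150*(-9) = 1350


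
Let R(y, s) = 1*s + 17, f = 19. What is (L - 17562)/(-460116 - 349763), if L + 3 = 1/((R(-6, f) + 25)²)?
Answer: 9337052/430508537 ≈ 0.021688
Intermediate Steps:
R(y, s) = 17 + s (R(y, s) = s + 17 = 17 + s)
L = -11162/3721 (L = -3 + 1/(((17 + 19) + 25)²) = -3 + 1/((36 + 25)²) = -3 + 1/(61²) = -3 + 1/3721 = -11162/3721 ≈ -2.9997)
(L - 17562)/(-460116 - 349763) = (-11162/3721 - 17562)/(-460116 - 349763) = -65359364/3721/(-809879) = -65359364/3721*(-1/809879) = 9337052/430508537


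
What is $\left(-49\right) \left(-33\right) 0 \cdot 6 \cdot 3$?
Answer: $0$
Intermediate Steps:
$\left(-49\right) \left(-33\right) 0 \cdot 6 \cdot 3 = 1617 \cdot 0 \cdot 3 = 1617 \cdot 0 = 0$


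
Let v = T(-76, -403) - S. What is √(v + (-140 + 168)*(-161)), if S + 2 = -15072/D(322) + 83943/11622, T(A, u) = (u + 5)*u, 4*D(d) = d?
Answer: √60713444035857158/623714 ≈ 395.05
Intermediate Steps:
D(d) = d/4
T(A, u) = u*(5 + u) (T(A, u) = (5 + u)*u = u*(5 + u))
S = -113520343/623714 (S = -2 + (-15072/((¼)*322) + 83943/11622) = -2 + (-15072/161/2 + 83943*(1/11622)) = -2 + (-15072*2/161 + 27981/3874) = -2 + (-30144/161 + 27981/3874) = -2 - 112272915/623714 = -113520343/623714 ≈ -182.01)
v = 100153503659/623714 (v = -403*(5 - 403) - 1*(-113520343/623714) = -403*(-398) + 113520343/623714 = 160394 + 113520343/623714 = 100153503659/623714 ≈ 1.6058e+5)
√(v + (-140 + 168)*(-161)) = √(100153503659/623714 + (-140 + 168)*(-161)) = √(100153503659/623714 + 28*(-161)) = √(100153503659/623714 - 4508) = √(97341800947/623714) = √60713444035857158/623714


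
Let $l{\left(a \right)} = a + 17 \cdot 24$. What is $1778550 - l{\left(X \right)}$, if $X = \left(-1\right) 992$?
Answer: $1779134$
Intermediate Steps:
$X = -992$
$l{\left(a \right)} = 408 + a$ ($l{\left(a \right)} = a + 408 = 408 + a$)
$1778550 - l{\left(X \right)} = 1778550 - \left(408 - 992\right) = 1778550 - -584 = 1778550 + 584 = 1779134$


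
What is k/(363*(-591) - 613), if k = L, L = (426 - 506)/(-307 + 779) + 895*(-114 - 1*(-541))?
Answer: -22547725/12693614 ≈ -1.7763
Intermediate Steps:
L = 22547725/59 (L = -80/472 + 895*(-114 + 541) = -80*1/472 + 895*427 = -10/59 + 382165 = 22547725/59 ≈ 3.8217e+5)
k = 22547725/59 ≈ 3.8217e+5
k/(363*(-591) - 613) = 22547725/(59*(363*(-591) - 613)) = 22547725/(59*(-214533 - 613)) = (22547725/59)/(-215146) = (22547725/59)*(-1/215146) = -22547725/12693614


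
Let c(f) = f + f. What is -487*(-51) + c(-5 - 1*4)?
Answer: 24819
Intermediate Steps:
c(f) = 2*f
-487*(-51) + c(-5 - 1*4) = -487*(-51) + 2*(-5 - 1*4) = 24837 + 2*(-5 - 4) = 24837 + 2*(-9) = 24837 - 18 = 24819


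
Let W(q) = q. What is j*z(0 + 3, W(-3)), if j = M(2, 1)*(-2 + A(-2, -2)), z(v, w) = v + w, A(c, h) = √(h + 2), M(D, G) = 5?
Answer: 0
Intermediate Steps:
A(c, h) = √(2 + h)
j = -10 (j = 5*(-2 + √(2 - 2)) = 5*(-2 + √0) = 5*(-2 + 0) = 5*(-2) = -10)
j*z(0 + 3, W(-3)) = -10*((0 + 3) - 3) = -10*(3 - 3) = -10*0 = 0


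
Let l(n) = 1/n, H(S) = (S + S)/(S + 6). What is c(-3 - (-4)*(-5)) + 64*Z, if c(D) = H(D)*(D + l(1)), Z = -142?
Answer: -155508/17 ≈ -9147.5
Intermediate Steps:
H(S) = 2*S/(6 + S) (H(S) = (2*S)/(6 + S) = 2*S/(6 + S))
l(n) = 1/n
c(D) = 2*D*(1 + D)/(6 + D) (c(D) = (2*D/(6 + D))*(D + 1/1) = (2*D/(6 + D))*(D + 1) = (2*D/(6 + D))*(1 + D) = 2*D*(1 + D)/(6 + D))
c(-3 - (-4)*(-5)) + 64*Z = 2*(-3 - (-4)*(-5))*(1 + (-3 - (-4)*(-5)))/(6 + (-3 - (-4)*(-5))) + 64*(-142) = 2*(-3 - 1*20)*(1 + (-3 - 1*20))/(6 + (-3 - 1*20)) - 9088 = 2*(-3 - 20)*(1 + (-3 - 20))/(6 + (-3 - 20)) - 9088 = 2*(-23)*(1 - 23)/(6 - 23) - 9088 = 2*(-23)*(-22)/(-17) - 9088 = 2*(-23)*(-1/17)*(-22) - 9088 = -1012/17 - 9088 = -155508/17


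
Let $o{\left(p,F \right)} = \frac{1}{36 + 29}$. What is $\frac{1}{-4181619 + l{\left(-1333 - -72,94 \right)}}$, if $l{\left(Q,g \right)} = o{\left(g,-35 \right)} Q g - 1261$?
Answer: $- \frac{5}{20923518} \approx -2.3897 \cdot 10^{-7}$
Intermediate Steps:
$o{\left(p,F \right)} = \frac{1}{65}$
$l{\left(Q,g \right)} = -1261 + \frac{Q g}{65}$ ($l{\left(Q,g \right)} = \frac{Q}{65} g - 1261 = \frac{Q g}{65} - 1261 = -1261 + \frac{Q g}{65}$)
$\frac{1}{-4181619 + l{\left(-1333 - -72,94 \right)}} = \frac{1}{-4181619 + \left(-1261 + \frac{1}{65} \left(-1333 - -72\right) 94\right)} = \frac{1}{-4181619 + \left(-1261 + \frac{1}{65} \left(-1333 + 72\right) 94\right)} = \frac{1}{-4181619 + \left(-1261 + \frac{1}{65} \left(-1261\right) 94\right)} = \frac{1}{-4181619 - \frac{15423}{5}} = \frac{1}{- \frac{20923518}{5}} = - \frac{5}{20923518}$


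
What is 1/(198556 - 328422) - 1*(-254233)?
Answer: 33016222777/129866 ≈ 2.5423e+5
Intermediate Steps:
1/(198556 - 328422) - 1*(-254233) = 1/(-129866) + 254233 = -1/129866 + 254233 = 33016222777/129866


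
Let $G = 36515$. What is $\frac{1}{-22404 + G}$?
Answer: $\frac{1}{14111} \approx 7.0867 \cdot 10^{-5}$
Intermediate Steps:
$\frac{1}{-22404 + G} = \frac{1}{-22404 + 36515} = \frac{1}{14111}$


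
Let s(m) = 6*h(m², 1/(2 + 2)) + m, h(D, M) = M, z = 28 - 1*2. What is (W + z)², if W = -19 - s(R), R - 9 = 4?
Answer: 225/4 ≈ 56.250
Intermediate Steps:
z = 26 (z = 28 - 2 = 26)
R = 13 (R = 9 + 4 = 13)
s(m) = 3/2 + m (s(m) = 6/(2 + 2) + m = 6/4 + m = 6*(¼) + m = 3/2 + m)
W = -67/2 (W = -19 - (3/2 + 13) = -19 - 1*29/2 = -19 - 29/2 = -67/2 ≈ -33.500)
(W + z)² = (-67/2 + 26)² = (-15/2)² = 225/4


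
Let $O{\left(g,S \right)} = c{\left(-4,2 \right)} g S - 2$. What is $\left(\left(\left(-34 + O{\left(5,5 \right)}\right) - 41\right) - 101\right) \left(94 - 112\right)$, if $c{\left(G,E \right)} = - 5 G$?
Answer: $-5796$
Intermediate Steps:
$O{\left(g,S \right)} = -2 + 20 S g$ ($O{\left(g,S \right)} = \left(-5\right) \left(-4\right) g S - 2 = 20 g S - 2 = 20 S g - 2 = -2 + 20 S g$)
$\left(\left(\left(-34 + O{\left(5,5 \right)}\right) - 41\right) - 101\right) \left(94 - 112\right) = \left(\left(\left(-34 - \left(2 - 500\right)\right) - 41\right) - 101\right) \left(94 - 112\right) = \left(\left(\left(-34 + \left(-2 + 500\right)\right) - 41\right) - 101\right) \left(-18\right) = \left(\left(\left(-34 + 498\right) - 41\right) - 101\right) \left(-18\right) = \left(\left(464 - 41\right) - 101\right) \left(-18\right) = \left(423 - 101\right) \left(-18\right) = 322 \left(-18\right) = -5796$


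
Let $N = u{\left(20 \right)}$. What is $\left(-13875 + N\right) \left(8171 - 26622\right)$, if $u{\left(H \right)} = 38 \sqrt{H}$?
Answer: $256007625 - 1402276 \sqrt{5} \approx 2.5287 \cdot 10^{8}$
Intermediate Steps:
$N = 76 \sqrt{5}$ ($N = 38 \sqrt{20} = 38 \cdot 2 \sqrt{5} = 76 \sqrt{5} \approx 169.94$)
$\left(-13875 + N\right) \left(8171 - 26622\right) = \left(-13875 + 76 \sqrt{5}\right) \left(8171 - 26622\right) = \left(-13875 + 76 \sqrt{5}\right) \left(-18451\right) = 256007625 - 1402276 \sqrt{5}$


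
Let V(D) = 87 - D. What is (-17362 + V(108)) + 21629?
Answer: 4246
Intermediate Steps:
(-17362 + V(108)) + 21629 = (-17362 + (87 - 1*108)) + 21629 = (-17362 + (87 - 108)) + 21629 = (-17362 - 21) + 21629 = -17383 + 21629 = 4246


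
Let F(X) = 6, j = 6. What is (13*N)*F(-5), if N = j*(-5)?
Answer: -2340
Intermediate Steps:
N = -30 (N = 6*(-5) = -30)
(13*N)*F(-5) = (13*(-30))*6 = -390*6 = -2340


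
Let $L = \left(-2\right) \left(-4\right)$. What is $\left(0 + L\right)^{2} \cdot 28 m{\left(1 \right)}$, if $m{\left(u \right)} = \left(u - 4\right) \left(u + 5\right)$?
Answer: $-32256$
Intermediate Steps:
$m{\left(u \right)} = \left(-4 + u\right) \left(5 + u\right)$
$L = 8$
$\left(0 + L\right)^{2} \cdot 28 m{\left(1 \right)} = \left(0 + 8\right)^{2} \cdot 28 \left(-20 + 1 + 1^{2}\right) = 8^{2} \cdot 28 \left(-20 + 1 + 1\right) = 64 \cdot 28 \left(-18\right) = 1792 \left(-18\right) = -32256$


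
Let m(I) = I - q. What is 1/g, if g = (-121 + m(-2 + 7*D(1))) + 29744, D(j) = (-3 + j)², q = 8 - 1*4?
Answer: 1/29645 ≈ 3.3733e-5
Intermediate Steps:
q = 4 (q = 8 - 4 = 4)
m(I) = -4 + I (m(I) = I - 1*4 = I - 4 = -4 + I)
g = 29645 (g = (-121 + (-4 + (-2 + 7*(-3 + 1)²))) + 29744 = (-121 + (-4 + (-2 + 7*(-2)²))) + 29744 = (-121 + (-4 + (-2 + 7*4))) + 29744 = (-121 + (-4 + (-2 + 28))) + 29744 = (-121 + (-4 + 26)) + 29744 = (-121 + 22) + 29744 = -99 + 29744 = 29645)
1/g = 1/29645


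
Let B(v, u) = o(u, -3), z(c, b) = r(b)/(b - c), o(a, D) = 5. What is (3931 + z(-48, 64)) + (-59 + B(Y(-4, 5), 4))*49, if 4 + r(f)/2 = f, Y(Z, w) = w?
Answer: 18005/14 ≈ 1286.1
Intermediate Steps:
r(f) = -8 + 2*f
z(c, b) = (-8 + 2*b)/(b - c)
B(v, u) = 5
(3931 + z(-48, 64)) + (-59 + B(Y(-4, 5), 4))*49 = (3931 + 2*(-4 + 64)/(64 - 1*(-48))) + (-59 + 5)*49 = (3931 + 2*60/(64 + 48)) - 54*49 = (3931 + 2*60/112) - 2646 = (3931 + 2*(1/112)*60) - 2646 = (3931 + 15/14) - 2646 = 55049/14 - 2646 = 18005/14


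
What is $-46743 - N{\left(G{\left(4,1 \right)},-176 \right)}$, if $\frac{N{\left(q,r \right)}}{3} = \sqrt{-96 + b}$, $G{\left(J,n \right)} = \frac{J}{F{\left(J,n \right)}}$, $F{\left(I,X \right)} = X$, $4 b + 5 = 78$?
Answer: $-46743 - \frac{3 i \sqrt{311}}{2} \approx -46743.0 - 26.453 i$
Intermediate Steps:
$b = \frac{73}{4}$ ($b = - \frac{5}{4} + \frac{1}{4} \cdot 78 = - \frac{5}{4} + \frac{39}{2} = \frac{73}{4} \approx 18.25$)
$G{\left(J,n \right)} = \frac{J}{n}$
$N{\left(q,r \right)} = \frac{3 i \sqrt{311}}{2}$ ($N{\left(q,r \right)} = 3 \sqrt{-96 + \frac{73}{4}} = 3 \sqrt{- \frac{311}{4}} = 3 \frac{i \sqrt{311}}{2} = \frac{3 i \sqrt{311}}{2}$)
$-46743 - N{\left(G{\left(4,1 \right)},-176 \right)} = -46743 - \frac{3 i \sqrt{311}}{2}$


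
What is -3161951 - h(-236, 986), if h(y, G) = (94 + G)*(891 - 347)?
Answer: -3749471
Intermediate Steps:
h(y, G) = 51136 + 544*G (h(y, G) = (94 + G)*544 = 51136 + 544*G)
-3161951 - h(-236, 986) = -3161951 - (51136 + 544*986) = -3161951 - (51136 + 536384) = -3161951 - 1*587520 = -3161951 - 587520 = -3749471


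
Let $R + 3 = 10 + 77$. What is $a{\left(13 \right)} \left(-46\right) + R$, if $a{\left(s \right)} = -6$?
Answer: $360$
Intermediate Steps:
$R = 84$ ($R = -3 + \left(10 + 77\right) = -3 + 87 = 84$)
$a{\left(13 \right)} \left(-46\right) + R = \left(-6\right) \left(-46\right) + 84 = 276 + 84 = 360$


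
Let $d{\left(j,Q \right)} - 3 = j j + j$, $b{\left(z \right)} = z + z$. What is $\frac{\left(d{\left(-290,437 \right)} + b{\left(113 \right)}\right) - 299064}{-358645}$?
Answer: $\frac{43005}{71729} \approx 0.59955$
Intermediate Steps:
$b{\left(z \right)} = 2 z$
$d{\left(j,Q \right)} = 3 + j + j^{2}$ ($d{\left(j,Q \right)} = 3 + \left(j j + j\right) = 3 + \left(j^{2} + j\right) = 3 + \left(j + j^{2}\right) = 3 + j + j^{2}$)
$\frac{\left(d{\left(-290,437 \right)} + b{\left(113 \right)}\right) - 299064}{-358645} = \frac{\left(\left(3 - 290 + \left(-290\right)^{2}\right) + 2 \cdot 113\right) - 299064}{-358645} = \left(\left(\left(3 - 290 + 84100\right) + 226\right) - 299064\right) \left(- \frac{1}{358645}\right) = \left(\left(83813 + 226\right) - 299064\right) \left(- \frac{1}{358645}\right) = \left(84039 - 299064\right) \left(- \frac{1}{358645}\right) = \left(-215025\right) \left(- \frac{1}{358645}\right) = \frac{43005}{71729}$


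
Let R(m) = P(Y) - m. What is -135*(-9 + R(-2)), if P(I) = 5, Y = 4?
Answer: 270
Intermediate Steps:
R(m) = 5 - m
-135*(-9 + R(-2)) = -135*(-9 + (5 - 1*(-2))) = -135*(-9 + (5 + 2)) = -135*(-9 + 7) = -135*(-2) = 270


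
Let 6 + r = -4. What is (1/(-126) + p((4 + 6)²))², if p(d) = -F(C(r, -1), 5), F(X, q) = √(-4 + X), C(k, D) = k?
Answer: -222263/15876 + I*√14/63 ≈ -14.0 + 0.059391*I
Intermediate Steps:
r = -10 (r = -6 - 4 = -10)
p(d) = -I*√14 (p(d) = -√(-4 - 10) = -√(-14) = -I*√14)
(1/(-126) + p((4 + 6)²))² = (1/(-126) - I*√14)² = (-1/126 - I*√14)²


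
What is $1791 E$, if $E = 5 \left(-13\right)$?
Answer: $-116415$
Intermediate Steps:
$E = -65$
$1791 E = 1791 \left(-65\right) = -116415$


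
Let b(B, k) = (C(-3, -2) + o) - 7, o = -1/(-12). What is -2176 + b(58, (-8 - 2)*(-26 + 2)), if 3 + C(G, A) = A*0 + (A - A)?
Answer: -26231/12 ≈ -2185.9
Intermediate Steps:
C(G, A) = -3 (C(G, A) = -3 + (A*0 + (A - A)) = -3 + (0 + 0) = -3 + 0 = -3)
o = 1/12 (o = -1*(-1/12) = 1/12 ≈ 0.083333)
b(B, k) = -119/12 (b(B, k) = (-3 + 1/12) - 7 = -35/12 - 7 = -119/12)
-2176 + b(58, (-8 - 2)*(-26 + 2)) = -2176 - 119/12 = -26231/12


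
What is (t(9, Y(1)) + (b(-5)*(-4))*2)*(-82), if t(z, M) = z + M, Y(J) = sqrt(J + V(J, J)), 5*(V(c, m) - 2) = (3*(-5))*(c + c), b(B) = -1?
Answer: -1394 - 82*I*sqrt(3) ≈ -1394.0 - 142.03*I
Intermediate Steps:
V(c, m) = 2 - 6*c (V(c, m) = 2 + ((3*(-5))*(c + c))/5 = 2 + (-30*c)/5 = 2 - 6*c)
Y(J) = sqrt(2 - 5*J) (Y(J) = sqrt(J + (2 - 6*J)) = sqrt(2 - 5*J))
t(z, M) = M + z
(t(9, Y(1)) + (b(-5)*(-4))*2)*(-82) = ((sqrt(2 - 5*1) + 9) - 1*(-4)*2)*(-82) = ((sqrt(2 - 5) + 9) + 4*2)*(-82) = ((sqrt(-3) + 9) + 8)*(-82) = ((I*sqrt(3) + 9) + 8)*(-82) = ((9 + I*sqrt(3)) + 8)*(-82) = (17 + I*sqrt(3))*(-82) = -1394 - 82*I*sqrt(3)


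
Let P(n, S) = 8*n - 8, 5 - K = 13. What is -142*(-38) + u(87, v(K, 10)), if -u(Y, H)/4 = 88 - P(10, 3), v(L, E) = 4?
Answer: 5332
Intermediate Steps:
K = -8 (K = 5 - 1*13 = 5 - 13 = -8)
P(n, S) = -8 + 8*n
u(Y, H) = -64 (u(Y, H) = -4*(88 - (-8 + 8*10)) = -4*(88 - (-8 + 80)) = -4*(88 - 1*72) = -4*(88 - 72) = -4*16 = -64)
-142*(-38) + u(87, v(K, 10)) = -142*(-38) - 64 = 5396 - 64 = 5332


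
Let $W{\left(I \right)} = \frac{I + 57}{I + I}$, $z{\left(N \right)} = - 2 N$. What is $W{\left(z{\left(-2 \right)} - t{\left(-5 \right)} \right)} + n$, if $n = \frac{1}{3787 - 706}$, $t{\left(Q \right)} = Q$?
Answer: $\frac{3766}{1027} \approx 3.667$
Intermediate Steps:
$W{\left(I \right)} = \frac{57 + I}{2 I}$
$n = \frac{1}{3081} \approx 0.00032457$
$W{\left(z{\left(-2 \right)} - t{\left(-5 \right)} \right)} + n = \frac{57 - -9}{2 \left(\left(-2\right) \left(-2\right) - -5\right)} + \frac{1}{3081} = \frac{57 + \left(4 + 5\right)}{2 \left(4 + 5\right)} + \frac{1}{3081} = \frac{57 + 9}{2 \cdot 9} + \frac{1}{3081} = \frac{1}{2} \cdot \frac{1}{9} \cdot 66 + \frac{1}{3081} = \frac{11}{3} + \frac{1}{3081} = \frac{3766}{1027}$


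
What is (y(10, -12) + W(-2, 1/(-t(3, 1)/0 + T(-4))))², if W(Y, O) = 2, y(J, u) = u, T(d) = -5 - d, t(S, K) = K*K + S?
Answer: 100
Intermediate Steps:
t(S, K) = S + K² (t(S, K) = K² + S = S + K²)
(y(10, -12) + W(-2, 1/(-t(3, 1)/0 + T(-4))))² = (-12 + 2)² = (-10)² = 100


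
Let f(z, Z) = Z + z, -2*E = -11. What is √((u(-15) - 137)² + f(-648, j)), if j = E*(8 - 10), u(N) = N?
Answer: 67*√5 ≈ 149.82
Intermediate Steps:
E = 11/2 (E = -½*(-11) = 11/2 ≈ 5.5000)
j = -11 (j = 11*(8 - 10)/2 = (11/2)*(-2) = -11)
√((u(-15) - 137)² + f(-648, j)) = √((-15 - 137)² + (-11 - 648)) = √((-152)² - 659) = √(23104 - 659) = √22445 = 67*√5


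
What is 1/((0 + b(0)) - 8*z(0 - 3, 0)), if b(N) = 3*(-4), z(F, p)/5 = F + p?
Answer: 1/108 ≈ 0.0092593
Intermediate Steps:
z(F, p) = 5*F + 5*p (z(F, p) = 5*(F + p) = 5*F + 5*p)
b(N) = -12
1/((0 + b(0)) - 8*z(0 - 3, 0)) = 1/((0 - 12) - 8*(5*(0 - 3) + 5*0)) = 1/(-12 - 8*(5*(-3) + 0)) = 1/(-12 - 8*(-15 + 0)) = 1/(-12 - 8*(-15)) = 1/(-12 + 120) = 1/108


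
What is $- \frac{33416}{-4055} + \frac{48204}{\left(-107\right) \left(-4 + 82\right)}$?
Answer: $\frac{1069522}{433885} \approx 2.465$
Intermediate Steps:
$- \frac{33416}{-4055} + \frac{48204}{\left(-107\right) \left(-4 + 82\right)} = \left(-33416\right) \left(- \frac{1}{4055}\right) + \frac{48204}{\left(-107\right) 78} = \frac{33416}{4055} + \frac{48204}{-8346} = \frac{33416}{4055} + 48204 \left(- \frac{1}{8346}\right) = \frac{33416}{4055} - \frac{618}{107} = \frac{1069522}{433885}$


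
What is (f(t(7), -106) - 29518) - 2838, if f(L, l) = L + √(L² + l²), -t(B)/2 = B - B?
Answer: -32250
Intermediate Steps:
t(B) = 0 (t(B) = -2*(B - B) = -2*0 = 0)
(f(t(7), -106) - 29518) - 2838 = ((0 + √(0² + (-106)²)) - 29518) - 2838 = ((0 + √(0 + 11236)) - 29518) - 2838 = ((0 + √11236) - 29518) - 2838 = ((0 + 106) - 29518) - 2838 = (106 - 29518) - 2838 = -29412 - 2838 = -32250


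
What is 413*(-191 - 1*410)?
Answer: -248213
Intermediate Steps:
413*(-191 - 1*410) = 413*(-191 - 410) = 413*(-601) = -248213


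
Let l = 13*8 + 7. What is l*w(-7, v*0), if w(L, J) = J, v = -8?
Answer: 0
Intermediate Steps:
l = 111 (l = 104 + 7 = 111)
l*w(-7, v*0) = 111*(-8*0) = 111*0 = 0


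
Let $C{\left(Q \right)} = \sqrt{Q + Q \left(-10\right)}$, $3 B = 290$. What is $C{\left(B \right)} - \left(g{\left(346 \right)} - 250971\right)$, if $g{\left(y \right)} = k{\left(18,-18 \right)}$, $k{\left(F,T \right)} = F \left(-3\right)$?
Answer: $251025 + i \sqrt{870} \approx 2.5103 \cdot 10^{5} + 29.496 i$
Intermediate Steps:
$k{\left(F,T \right)} = - 3 F$
$g{\left(y \right)} = -54$ ($g{\left(y \right)} = \left(-3\right) 18 = -54$)
$B = \frac{290}{3}$ ($B = \frac{1}{3} \cdot 290 = \frac{290}{3} \approx 96.667$)
$C{\left(Q \right)} = 3 \sqrt{- Q}$ ($C{\left(Q \right)} = \sqrt{Q - 10 Q} = \sqrt{- 9 Q} = 3 \sqrt{- Q}$)
$C{\left(B \right)} - \left(g{\left(346 \right)} - 250971\right) = 3 \sqrt{\left(-1\right) \frac{290}{3}} - \left(-54 - 250971\right) = 3 \sqrt{- \frac{290}{3}} - -251025 = 3 \frac{i \sqrt{870}}{3} + 251025 = i \sqrt{870} + 251025 = 251025 + i \sqrt{870}$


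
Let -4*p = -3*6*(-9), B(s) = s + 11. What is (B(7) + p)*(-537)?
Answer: 24165/2 ≈ 12083.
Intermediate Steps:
B(s) = 11 + s
p = -81/2 (p = -(-3*6)*(-9)/4 = -(-9)*(-9)/2 = -¼*162 = -81/2 ≈ -40.500)
(B(7) + p)*(-537) = ((11 + 7) - 81/2)*(-537) = (18 - 81/2)*(-537) = -45/2*(-537) = 24165/2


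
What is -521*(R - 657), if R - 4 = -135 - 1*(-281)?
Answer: 264147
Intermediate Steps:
R = 150 (R = 4 + (-135 - 1*(-281)) = 4 + (-135 + 281) = 4 + 146 = 150)
-521*(R - 657) = -521*(150 - 657) = -521*(-507) = 264147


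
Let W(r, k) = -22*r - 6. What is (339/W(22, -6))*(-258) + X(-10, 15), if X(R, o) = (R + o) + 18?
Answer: 49366/245 ≈ 201.49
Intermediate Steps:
W(r, k) = -6 - 22*r
X(R, o) = 18 + R + o
(339/W(22, -6))*(-258) + X(-10, 15) = (339/(-6 - 22*22))*(-258) + (18 - 10 + 15) = (339/(-6 - 484))*(-258) + 23 = (339/(-490))*(-258) + 23 = (339*(-1/490))*(-258) + 23 = -339/490*(-258) + 23 = 43731/245 + 23 = 49366/245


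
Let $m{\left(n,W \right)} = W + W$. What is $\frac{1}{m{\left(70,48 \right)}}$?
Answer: $\frac{1}{96} \approx 0.010417$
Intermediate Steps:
$m{\left(n,W \right)} = 2 W$
$\frac{1}{m{\left(70,48 \right)}} = \frac{1}{2 \cdot 48} = \frac{1}{96}$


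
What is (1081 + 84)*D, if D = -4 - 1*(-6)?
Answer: 2330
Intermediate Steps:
D = 2 (D = -4 + 6 = 2)
(1081 + 84)*D = (1081 + 84)*2 = 1165*2 = 2330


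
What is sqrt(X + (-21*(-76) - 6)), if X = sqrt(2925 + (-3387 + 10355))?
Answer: sqrt(1590 + sqrt(9893)) ≈ 41.103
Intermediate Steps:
X = sqrt(9893) (X = sqrt(2925 + 6968) = sqrt(9893) ≈ 99.464)
sqrt(X + (-21*(-76) - 6)) = sqrt(sqrt(9893) + (-21*(-76) - 6)) = sqrt(sqrt(9893) + (1596 - 6)) = sqrt(sqrt(9893) + 1590) = sqrt(1590 + sqrt(9893))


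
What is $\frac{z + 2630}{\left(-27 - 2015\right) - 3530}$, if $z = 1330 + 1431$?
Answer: $- \frac{5391}{5572} \approx -0.96752$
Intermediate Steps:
$z = 2761$
$\frac{z + 2630}{\left(-27 - 2015\right) - 3530} = \frac{2761 + 2630}{\left(-27 - 2015\right) - 3530} = \frac{5391}{-2042 - 3530} = \frac{5391}{-5572} = 5391 \left(- \frac{1}{5572}\right) = - \frac{5391}{5572}$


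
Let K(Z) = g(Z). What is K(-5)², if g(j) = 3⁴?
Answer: 6561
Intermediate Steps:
g(j) = 81
K(Z) = 81
K(-5)² = 81² = 6561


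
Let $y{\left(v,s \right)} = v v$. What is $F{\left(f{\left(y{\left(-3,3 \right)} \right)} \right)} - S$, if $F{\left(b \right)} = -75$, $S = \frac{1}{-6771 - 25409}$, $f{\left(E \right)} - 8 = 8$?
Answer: $- \frac{2413499}{32180} \approx -75.0$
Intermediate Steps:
$y{\left(v,s \right)} = v^{2}$
$f{\left(E \right)} = 16$ ($f{\left(E \right)} = 8 + 8 = 16$)
$S = - \frac{1}{32180}$ ($S = \frac{1}{-32180} = - \frac{1}{32180} \approx -3.1075 \cdot 10^{-5}$)
$F{\left(f{\left(y{\left(-3,3 \right)} \right)} \right)} - S = -75 - - \frac{1}{32180} = -75 + \frac{1}{32180} = - \frac{2413499}{32180}$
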